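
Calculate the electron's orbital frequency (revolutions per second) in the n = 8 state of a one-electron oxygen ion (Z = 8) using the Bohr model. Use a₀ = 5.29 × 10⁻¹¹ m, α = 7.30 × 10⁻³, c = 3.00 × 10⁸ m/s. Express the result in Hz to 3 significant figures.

8.24 × 10¹⁴ Hz

r = n²a₀/Z = 4.23 × 10⁻¹⁰ m, v = Zαc/n = 2.19 × 10⁶ m/s
f = v/(2πr) = 8.24 × 10¹⁴ Hz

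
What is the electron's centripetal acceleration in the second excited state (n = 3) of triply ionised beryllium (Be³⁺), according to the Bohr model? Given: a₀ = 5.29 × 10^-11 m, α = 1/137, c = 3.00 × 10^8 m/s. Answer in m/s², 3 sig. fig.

r = n²a₀/Z = 1.19 × 10^-10 m, v = Zαc/n = 2.92 × 10^6 m/s
a = v²/r = (2.92 × 10^6)² / 1.19 × 10^-10 = 7.16 × 10^22 m/s²

7.16 × 10^22 m/s²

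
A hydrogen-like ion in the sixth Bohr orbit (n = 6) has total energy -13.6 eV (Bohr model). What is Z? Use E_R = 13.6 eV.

6

E_n = −E_R Z²/n² ⇒ Z² = −E_n n²/E_R = 13.6 × 6² / 13.6 ≈ 36.00
Z = 6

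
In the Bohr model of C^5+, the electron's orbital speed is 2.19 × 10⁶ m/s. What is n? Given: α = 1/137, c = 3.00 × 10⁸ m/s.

6

v_n = Zαc/n ⇒ n = Zαc/v = 6 × 0.00730 × 3.00 × 10⁸ / 2.19 × 10⁶ ≈ 6.00
n = 6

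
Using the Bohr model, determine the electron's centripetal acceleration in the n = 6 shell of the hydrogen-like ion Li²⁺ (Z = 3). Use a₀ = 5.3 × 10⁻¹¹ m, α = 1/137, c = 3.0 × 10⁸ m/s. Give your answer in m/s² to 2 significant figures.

r = n²a₀/Z = 6.4 × 10⁻¹⁰ m, v = Zαc/n = 1.1 × 10⁶ m/s
a = v²/r = (1.1 × 10⁶)² / 6.4 × 10⁻¹⁰ = 1.9 × 10²¹ m/s²

1.9 × 10²¹ m/s²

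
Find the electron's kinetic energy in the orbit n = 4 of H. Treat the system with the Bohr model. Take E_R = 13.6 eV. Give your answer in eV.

0.850 eV

For a Coulomb orbit the virial theorem gives K = −E_n.
E_n = −E_R·Z²/n², so K = E_R·Z²/n² = 13.6 × 1²/4² = 0.850 eV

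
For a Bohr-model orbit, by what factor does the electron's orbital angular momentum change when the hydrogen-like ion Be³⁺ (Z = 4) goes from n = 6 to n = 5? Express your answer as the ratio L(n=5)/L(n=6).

L = nℏ depends only on n, so L ∝ n.
L(n=5)/L(n=6) = (5/6)^1 = 5/6

5/6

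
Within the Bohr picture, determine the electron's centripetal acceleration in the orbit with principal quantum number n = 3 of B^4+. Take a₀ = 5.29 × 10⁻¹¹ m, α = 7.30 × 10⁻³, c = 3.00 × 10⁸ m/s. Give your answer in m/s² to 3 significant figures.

1.40 × 10²³ m/s²

r = n²a₀/Z = 9.52 × 10⁻¹¹ m, v = Zαc/n = 3.65 × 10⁶ m/s
a = v²/r = (3.65 × 10⁶)² / 9.52 × 10⁻¹¹ = 1.40 × 10²³ m/s²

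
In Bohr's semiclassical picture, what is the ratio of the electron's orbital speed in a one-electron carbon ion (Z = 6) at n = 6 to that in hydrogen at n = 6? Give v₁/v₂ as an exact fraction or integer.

6

v ∝ Z^1 · n^-1
v₁/v₂ = (6/1)^1 · (6/6)^-1 = 6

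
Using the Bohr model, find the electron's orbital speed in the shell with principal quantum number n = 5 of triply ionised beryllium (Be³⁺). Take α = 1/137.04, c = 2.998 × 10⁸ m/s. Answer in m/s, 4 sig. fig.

1.750 × 10⁶ m/s

v_n = Zαc/n = 4 × 0.007297 × 2.998 × 10⁸ / 5
    = 1.750 × 10⁶ m/s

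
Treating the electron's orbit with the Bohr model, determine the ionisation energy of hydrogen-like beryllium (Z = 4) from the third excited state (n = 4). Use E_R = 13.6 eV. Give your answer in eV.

E_n = −E_R·Z²/n² = −13.6 × 4²/4² eV = -13.6 eV
Ionisation energy = −E_n = 13.6 eV

13.6 eV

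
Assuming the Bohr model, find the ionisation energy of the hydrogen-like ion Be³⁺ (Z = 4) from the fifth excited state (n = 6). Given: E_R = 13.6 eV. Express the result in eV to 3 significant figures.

E_n = −E_R·Z²/n² = −13.6 × 4²/6² eV = -6.04 eV
Ionisation energy = −E_n = 6.04 eV

6.04 eV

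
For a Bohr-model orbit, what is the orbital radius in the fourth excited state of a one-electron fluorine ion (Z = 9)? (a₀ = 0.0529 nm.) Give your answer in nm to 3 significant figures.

0.147 nm

r_n = n²a₀/Z = 5² × 0.0529 / 9
    = 25 × 0.0529 / 9 = 0.147 nm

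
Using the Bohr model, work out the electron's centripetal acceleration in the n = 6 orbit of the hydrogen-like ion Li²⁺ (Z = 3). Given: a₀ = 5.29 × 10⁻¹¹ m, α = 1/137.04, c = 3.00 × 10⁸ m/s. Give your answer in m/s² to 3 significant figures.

r = n²a₀/Z = 6.35 × 10⁻¹⁰ m, v = Zαc/n = 1.09 × 10⁶ m/s
a = v²/r = (1.09 × 10⁶)² / 6.35 × 10⁻¹⁰ = 1.89 × 10²¹ m/s²

1.89 × 10²¹ m/s²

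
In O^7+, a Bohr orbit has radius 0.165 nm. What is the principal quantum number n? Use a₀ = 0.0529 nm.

r_n = n²a₀/Z ⇒ n² = rZ/a₀ = 0.165 × 8 / 0.0529 ≈ 24.95
n = 5

5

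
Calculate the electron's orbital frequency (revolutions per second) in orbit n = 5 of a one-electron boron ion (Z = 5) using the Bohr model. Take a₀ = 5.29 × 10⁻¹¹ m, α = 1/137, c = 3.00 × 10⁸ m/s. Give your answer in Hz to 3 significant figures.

r = n²a₀/Z = 2.64 × 10⁻¹⁰ m, v = Zαc/n = 2.19 × 10⁶ m/s
f = v/(2πr) = 1.32 × 10¹⁵ Hz

1.32 × 10¹⁵ Hz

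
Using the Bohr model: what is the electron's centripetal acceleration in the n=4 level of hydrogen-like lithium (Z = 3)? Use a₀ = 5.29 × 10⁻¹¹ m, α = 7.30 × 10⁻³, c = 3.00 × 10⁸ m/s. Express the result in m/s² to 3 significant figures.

r = n²a₀/Z = 2.82 × 10⁻¹⁰ m, v = Zαc/n = 1.64 × 10⁶ m/s
a = v²/r = (1.64 × 10⁶)² / 2.82 × 10⁻¹⁰ = 9.56 × 10²¹ m/s²

9.56 × 10²¹ m/s²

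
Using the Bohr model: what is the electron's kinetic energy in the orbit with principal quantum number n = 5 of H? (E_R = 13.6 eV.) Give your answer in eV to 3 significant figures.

For a Coulomb orbit the virial theorem gives K = −E_n.
E_n = −E_R·Z²/n², so K = E_R·Z²/n² = 13.6 × 1²/5² = 0.544 eV

0.544 eV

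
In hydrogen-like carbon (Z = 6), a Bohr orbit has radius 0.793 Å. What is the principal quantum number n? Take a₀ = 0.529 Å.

r_n = n²a₀/Z ⇒ n² = rZ/a₀ = 0.793 × 6 / 0.529 ≈ 8.99
n = 3

3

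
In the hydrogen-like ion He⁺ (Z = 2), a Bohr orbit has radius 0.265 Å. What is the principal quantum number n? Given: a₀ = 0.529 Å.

1

r_n = n²a₀/Z ⇒ n² = rZ/a₀ = 0.265 × 2 / 0.529 ≈ 1.00
n = 1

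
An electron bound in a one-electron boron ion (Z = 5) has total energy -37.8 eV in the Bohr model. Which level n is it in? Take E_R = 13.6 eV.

3

E_n = −E_R Z²/n² ⇒ n² = E_R Z²/(−E_n) = 13.6 × 5² / 37.8 ≈ 8.99
n = 3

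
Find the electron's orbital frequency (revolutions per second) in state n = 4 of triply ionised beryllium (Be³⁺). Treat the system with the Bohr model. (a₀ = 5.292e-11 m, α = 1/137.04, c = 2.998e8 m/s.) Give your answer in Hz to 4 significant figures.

1.645e15 Hz

r = n²a₀/Z = 2.117e-10 m, v = Zαc/n = 2.188e6 m/s
f = v/(2πr) = 1.645e15 Hz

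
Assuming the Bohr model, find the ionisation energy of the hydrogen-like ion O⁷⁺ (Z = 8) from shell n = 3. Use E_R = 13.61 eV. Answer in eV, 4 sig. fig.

96.78 eV

E_n = −E_R·Z²/n² = −13.61 × 8²/3² eV = -96.78 eV
Ionisation energy = −E_n = 96.78 eV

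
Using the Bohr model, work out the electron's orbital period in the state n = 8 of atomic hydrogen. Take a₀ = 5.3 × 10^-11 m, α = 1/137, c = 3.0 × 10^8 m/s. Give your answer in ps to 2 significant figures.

r = n²a₀/Z = 8²·5.3 × 10^-11/1 = 3.4 × 10^-9 m
v = Zαc/n = 1·0.0073·3.0 × 10^8/8 = 2.7 × 10^5 m/s
T = 2πr/v = 7.8 × 10^-14 s = 0.078 ps

0.078 ps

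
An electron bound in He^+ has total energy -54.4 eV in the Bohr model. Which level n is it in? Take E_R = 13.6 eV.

1

E_n = −E_R Z²/n² ⇒ n² = E_R Z²/(−E_n) = 13.6 × 2² / 54.4 ≈ 1.00
n = 1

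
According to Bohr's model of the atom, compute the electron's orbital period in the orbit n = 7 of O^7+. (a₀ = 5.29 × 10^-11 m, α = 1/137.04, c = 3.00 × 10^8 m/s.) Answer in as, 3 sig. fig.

r = n²a₀/Z = 7²·5.29 × 10^-11/8 = 3.24 × 10^-10 m
v = Zαc/n = 8·0.00730·3.00 × 10^8/7 = 2.50 × 10^6 m/s
T = 2πr/v = 8.14 × 10^-16 s = 814 as

814 as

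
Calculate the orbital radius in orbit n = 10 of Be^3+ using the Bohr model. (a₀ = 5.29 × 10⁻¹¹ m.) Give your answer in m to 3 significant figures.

1.32 × 10⁻⁹ m

r_n = n²a₀/Z = 10² × 5.29 × 10⁻¹¹ / 4
    = 100 × 5.29 × 10⁻¹¹ / 4 = 1.32 × 10⁻⁹ m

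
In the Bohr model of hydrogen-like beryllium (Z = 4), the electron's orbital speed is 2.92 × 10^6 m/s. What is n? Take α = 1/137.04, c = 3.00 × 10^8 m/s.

v_n = Zαc/n ⇒ n = Zαc/v = 4 × 0.00730 × 3.00 × 10^8 / 2.92 × 10^6 ≈ 3.00
n = 3

3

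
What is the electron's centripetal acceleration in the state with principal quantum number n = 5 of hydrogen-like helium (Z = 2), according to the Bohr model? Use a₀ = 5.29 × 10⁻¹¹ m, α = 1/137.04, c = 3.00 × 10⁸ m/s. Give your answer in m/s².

r = n²a₀/Z = 6.61 × 10⁻¹⁰ m, v = Zαc/n = 8.76 × 10⁵ m/s
a = v²/r = (8.76 × 10⁵)² / 6.61 × 10⁻¹⁰ = 1.16 × 10²¹ m/s²

1.16 × 10²¹ m/s²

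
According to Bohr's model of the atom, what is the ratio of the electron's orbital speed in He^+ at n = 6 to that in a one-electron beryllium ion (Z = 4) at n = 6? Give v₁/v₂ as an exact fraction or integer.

v ∝ Z^1 · n^-1
v₁/v₂ = (2/4)^1 · (6/6)^-1 = 1/2

1/2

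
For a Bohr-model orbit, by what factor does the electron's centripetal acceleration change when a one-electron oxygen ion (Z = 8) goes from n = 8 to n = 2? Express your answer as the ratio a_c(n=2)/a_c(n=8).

a_c ∝ Z^3 · n^-4; with Z fixed, a_c ∝ n^-4.
a_c(n=2)/a_c(n=8) = (2/8)^-4 = 256

256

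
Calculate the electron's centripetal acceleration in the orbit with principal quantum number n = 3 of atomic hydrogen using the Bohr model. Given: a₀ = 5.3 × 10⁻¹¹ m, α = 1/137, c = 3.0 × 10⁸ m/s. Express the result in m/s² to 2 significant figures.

1.1 × 10²¹ m/s²

r = n²a₀/Z = 4.8 × 10⁻¹⁰ m, v = Zαc/n = 7.3 × 10⁵ m/s
a = v²/r = (7.3 × 10⁵)² / 4.8 × 10⁻¹⁰ = 1.1 × 10²¹ m/s²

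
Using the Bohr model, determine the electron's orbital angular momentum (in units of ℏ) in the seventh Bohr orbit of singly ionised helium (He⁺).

7

L_n = nℏ, so L/ℏ = n = 7.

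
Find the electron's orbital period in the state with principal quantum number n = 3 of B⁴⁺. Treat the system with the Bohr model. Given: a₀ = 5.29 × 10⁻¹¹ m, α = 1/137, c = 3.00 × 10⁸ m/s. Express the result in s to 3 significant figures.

1.64 × 10⁻¹⁶ s

r = n²a₀/Z = 3²·5.29 × 10⁻¹¹/5 = 9.52 × 10⁻¹¹ m
v = Zαc/n = 5·0.00730·3.00 × 10⁸/3 = 3.65 × 10⁶ m/s
T = 2πr/v = 1.64 × 10⁻¹⁶ s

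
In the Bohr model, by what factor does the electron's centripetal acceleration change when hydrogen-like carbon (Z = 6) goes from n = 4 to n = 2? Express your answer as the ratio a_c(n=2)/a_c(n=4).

16

a_c ∝ Z^3 · n^-4; with Z fixed, a_c ∝ n^-4.
a_c(n=2)/a_c(n=4) = (2/4)^-4 = 16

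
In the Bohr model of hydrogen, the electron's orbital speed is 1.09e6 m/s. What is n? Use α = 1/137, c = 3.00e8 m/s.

v_n = Zαc/n ⇒ n = Zαc/v = 1 × 0.00730 × 3.00e8 / 1.09e6 ≈ 2.01
n = 2

2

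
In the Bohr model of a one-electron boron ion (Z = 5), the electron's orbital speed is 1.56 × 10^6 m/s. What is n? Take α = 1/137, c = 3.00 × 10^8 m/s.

v_n = Zαc/n ⇒ n = Zαc/v = 5 × 0.00730 × 3.00 × 10^8 / 1.56 × 10^6 ≈ 7.02
n = 7

7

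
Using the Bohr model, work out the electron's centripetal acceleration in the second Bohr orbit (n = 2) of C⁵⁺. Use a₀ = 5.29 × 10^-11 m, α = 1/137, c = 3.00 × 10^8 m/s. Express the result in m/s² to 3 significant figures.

1.22 × 10^24 m/s²

r = n²a₀/Z = 3.53 × 10^-11 m, v = Zαc/n = 6.57 × 10^6 m/s
a = v²/r = (6.57 × 10^6)² / 3.53 × 10^-11 = 1.22 × 10^24 m/s²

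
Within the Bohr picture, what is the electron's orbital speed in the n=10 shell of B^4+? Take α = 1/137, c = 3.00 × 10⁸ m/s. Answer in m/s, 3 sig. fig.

v_n = Zαc/n = 5 × 0.00730 × 3.00 × 10⁸ / 10
    = 1.09 × 10⁶ m/s

1.09 × 10⁶ m/s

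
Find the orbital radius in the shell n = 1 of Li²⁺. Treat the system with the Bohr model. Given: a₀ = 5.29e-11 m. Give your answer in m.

1.76e-11 m

r_n = n²a₀/Z = 1² × 5.29e-11 / 3
    = 1 × 5.29e-11 / 3 = 1.76e-11 m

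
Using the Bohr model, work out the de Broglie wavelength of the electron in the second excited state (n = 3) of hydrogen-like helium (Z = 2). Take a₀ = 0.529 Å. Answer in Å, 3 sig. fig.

4.99 Å

The Bohr quantisation condition is nλ = 2πr_n.
r_n = n²a₀/Z = 2.38 Å
λ = 2πr_n/n = 2π·2.38/3 = 4.99 Å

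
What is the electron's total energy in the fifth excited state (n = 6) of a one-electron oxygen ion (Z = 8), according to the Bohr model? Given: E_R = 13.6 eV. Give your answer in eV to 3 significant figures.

-24.2 eV

E_n = −E_R·Z²/n² = −13.6 × 8²/6² = -24.2 eV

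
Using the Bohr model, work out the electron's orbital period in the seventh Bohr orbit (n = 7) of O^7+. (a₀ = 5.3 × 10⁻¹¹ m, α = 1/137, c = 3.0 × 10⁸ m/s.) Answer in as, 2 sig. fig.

r = n²a₀/Z = 7²·5.3 × 10⁻¹¹/8 = 3.2 × 10⁻¹⁰ m
v = Zαc/n = 8·0.0073·3.0 × 10⁸/7 = 2.5 × 10⁶ m/s
T = 2πr/v = 8.2 × 10⁻¹⁶ s = 820 as

820 as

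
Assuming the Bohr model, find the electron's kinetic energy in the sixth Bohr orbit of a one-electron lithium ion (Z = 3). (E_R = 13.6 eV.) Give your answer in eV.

For a Coulomb orbit the virial theorem gives K = −E_n.
E_n = −E_R·Z²/n², so K = E_R·Z²/n² = 13.6 × 3²/6² = 3.40 eV

3.40 eV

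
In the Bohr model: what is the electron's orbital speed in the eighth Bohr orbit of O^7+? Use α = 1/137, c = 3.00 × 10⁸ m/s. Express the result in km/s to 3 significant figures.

v_n = Zαc/n = 8 × 0.00730 × 3.00 × 10⁸ / 8
    = 2190 km/s

2190 km/s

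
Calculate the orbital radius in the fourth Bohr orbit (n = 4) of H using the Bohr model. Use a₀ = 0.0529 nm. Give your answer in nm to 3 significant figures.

r_n = n²a₀/Z = 4² × 0.0529 / 1
    = 16 × 0.0529 / 1 = 0.846 nm

0.846 nm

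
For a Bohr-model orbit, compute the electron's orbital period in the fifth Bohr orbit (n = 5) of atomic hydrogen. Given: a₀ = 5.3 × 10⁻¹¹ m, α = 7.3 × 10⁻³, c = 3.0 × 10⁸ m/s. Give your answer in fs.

19 fs

r = n²a₀/Z = 5²·5.3 × 10⁻¹¹/1 = 1.3 × 10⁻⁹ m
v = Zαc/n = 1·0.0073·3.0 × 10⁸/5 = 4.4 × 10⁵ m/s
T = 2πr/v = 1.9 × 10⁻¹⁴ s = 19 fs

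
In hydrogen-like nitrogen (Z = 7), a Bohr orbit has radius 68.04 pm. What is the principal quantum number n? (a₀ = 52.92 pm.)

r_n = n²a₀/Z ⇒ n² = rZ/a₀ = 68.04 × 7 / 52.92 ≈ 9.00
n = 3

3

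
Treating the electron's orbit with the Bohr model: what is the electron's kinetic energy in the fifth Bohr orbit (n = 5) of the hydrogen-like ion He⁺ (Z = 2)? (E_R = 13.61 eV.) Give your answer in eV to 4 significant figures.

For a Coulomb orbit the virial theorem gives K = −E_n.
E_n = −E_R·Z²/n², so K = E_R·Z²/n² = 13.61 × 2²/5² = 2.178 eV

2.178 eV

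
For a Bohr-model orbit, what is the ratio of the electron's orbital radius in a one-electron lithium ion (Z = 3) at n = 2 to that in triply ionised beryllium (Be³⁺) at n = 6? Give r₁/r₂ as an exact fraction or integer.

r ∝ Z^-1 · n^2
r₁/r₂ = (3/4)^-1 · (2/6)^2 = 4/27

4/27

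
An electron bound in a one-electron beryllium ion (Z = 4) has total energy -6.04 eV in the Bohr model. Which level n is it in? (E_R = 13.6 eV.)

E_n = −E_R Z²/n² ⇒ n² = E_R Z²/(−E_n) = 13.6 × 4² / 6.04 ≈ 36.03
n = 6

6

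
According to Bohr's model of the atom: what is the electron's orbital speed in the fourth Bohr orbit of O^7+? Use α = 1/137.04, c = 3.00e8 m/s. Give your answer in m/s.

4.38e6 m/s

v_n = Zαc/n = 8 × 0.00730 × 3.00e8 / 4
    = 4.38e6 m/s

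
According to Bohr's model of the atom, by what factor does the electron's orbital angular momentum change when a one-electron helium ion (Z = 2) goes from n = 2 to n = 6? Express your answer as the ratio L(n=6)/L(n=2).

3

L = nℏ depends only on n, so L ∝ n.
L(n=6)/L(n=2) = (6/2)^1 = 3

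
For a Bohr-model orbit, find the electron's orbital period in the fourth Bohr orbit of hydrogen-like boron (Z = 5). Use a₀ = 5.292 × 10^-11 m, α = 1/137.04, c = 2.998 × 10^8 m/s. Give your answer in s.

3.891 × 10^-16 s

r = n²a₀/Z = 4²·5.292 × 10^-11/5 = 1.693 × 10^-10 m
v = Zαc/n = 5·0.007297·2.998 × 10^8/4 = 2.735 × 10^6 m/s
T = 2πr/v = 3.891 × 10^-16 s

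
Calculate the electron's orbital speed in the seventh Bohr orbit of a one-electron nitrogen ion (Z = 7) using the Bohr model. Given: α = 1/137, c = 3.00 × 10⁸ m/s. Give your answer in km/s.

2190 km/s

v_n = Zαc/n = 7 × 0.00730 × 3.00 × 10⁸ / 7
    = 2190 km/s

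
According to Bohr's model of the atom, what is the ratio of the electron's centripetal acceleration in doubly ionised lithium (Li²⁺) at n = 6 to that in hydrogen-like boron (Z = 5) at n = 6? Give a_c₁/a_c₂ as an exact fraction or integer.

27/125

a_c ∝ Z^3 · n^-4
a_c₁/a_c₂ = (3/5)^3 · (6/6)^-4 = 27/125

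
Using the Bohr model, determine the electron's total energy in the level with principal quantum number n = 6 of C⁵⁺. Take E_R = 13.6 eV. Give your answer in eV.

E_n = −E_R·Z²/n² = −13.6 × 6²/6² = -13.6 eV

-13.6 eV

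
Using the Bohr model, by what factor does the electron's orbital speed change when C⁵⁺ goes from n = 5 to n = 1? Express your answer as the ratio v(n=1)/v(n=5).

5

v ∝ Z^1 · n^-1; with Z fixed, v ∝ n^-1.
v(n=1)/v(n=5) = (1/5)^-1 = 5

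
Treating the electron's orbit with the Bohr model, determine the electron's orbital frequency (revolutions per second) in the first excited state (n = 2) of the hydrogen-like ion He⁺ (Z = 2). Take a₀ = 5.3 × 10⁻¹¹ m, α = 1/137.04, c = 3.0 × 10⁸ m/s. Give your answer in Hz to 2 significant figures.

r = n²a₀/Z = 1.1 × 10⁻¹⁰ m, v = Zαc/n = 2.2 × 10⁶ m/s
f = v/(2πr) = 3.3 × 10¹⁵ Hz

3.3 × 10¹⁵ Hz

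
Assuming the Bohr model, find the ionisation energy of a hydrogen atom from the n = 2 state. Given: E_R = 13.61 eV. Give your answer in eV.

E_n = −E_R·Z²/n² = −13.61 × 1²/2² eV = -3.402 eV
Ionisation energy = −E_n = 3.402 eV

3.402 eV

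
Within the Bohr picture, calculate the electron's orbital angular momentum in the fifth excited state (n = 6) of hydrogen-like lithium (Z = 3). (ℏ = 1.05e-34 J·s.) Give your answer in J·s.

6.30e-34 J·s

L_n = nℏ = 6 × 1.05e-34 = 6.30e-34 J·s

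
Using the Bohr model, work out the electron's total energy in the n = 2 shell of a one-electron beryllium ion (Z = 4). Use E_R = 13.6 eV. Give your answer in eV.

E_n = −E_R·Z²/n² = −13.6 × 4²/2² = -54.4 eV

-54.4 eV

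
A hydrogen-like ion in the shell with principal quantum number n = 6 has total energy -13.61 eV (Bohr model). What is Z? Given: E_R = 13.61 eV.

E_n = −E_R Z²/n² ⇒ Z² = −E_n n²/E_R = 13.61 × 6² / 13.61 ≈ 36.00
Z = 6

6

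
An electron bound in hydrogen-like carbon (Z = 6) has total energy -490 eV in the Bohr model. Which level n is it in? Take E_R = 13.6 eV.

E_n = −E_R Z²/n² ⇒ n² = E_R Z²/(−E_n) = 13.6 × 6² / 490 ≈ 1.00
n = 1

1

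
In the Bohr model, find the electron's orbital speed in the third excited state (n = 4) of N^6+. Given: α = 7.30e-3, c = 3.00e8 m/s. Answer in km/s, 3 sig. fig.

3830 km/s

v_n = Zαc/n = 7 × 0.00730 × 3.00e8 / 4
    = 3830 km/s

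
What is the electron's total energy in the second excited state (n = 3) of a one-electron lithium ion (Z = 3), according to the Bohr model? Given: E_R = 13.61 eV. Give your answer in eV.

E_n = −E_R·Z²/n² = −13.61 × 3²/3² = -13.61 eV

-13.61 eV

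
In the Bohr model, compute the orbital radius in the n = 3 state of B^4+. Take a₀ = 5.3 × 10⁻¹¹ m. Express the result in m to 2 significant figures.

r_n = n²a₀/Z = 3² × 5.3 × 10⁻¹¹ / 5
    = 9 × 5.3 × 10⁻¹¹ / 5 = 9.5 × 10⁻¹¹ m

9.5 × 10⁻¹¹ m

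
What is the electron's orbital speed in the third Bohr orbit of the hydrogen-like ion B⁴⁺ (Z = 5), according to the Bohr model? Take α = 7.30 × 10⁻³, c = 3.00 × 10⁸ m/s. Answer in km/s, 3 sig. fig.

3650 km/s

v_n = Zαc/n = 5 × 0.00730 × 3.00 × 10⁸ / 3
    = 3650 km/s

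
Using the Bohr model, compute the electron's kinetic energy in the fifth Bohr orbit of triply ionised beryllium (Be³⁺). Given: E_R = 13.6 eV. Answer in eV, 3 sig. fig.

8.70 eV

For a Coulomb orbit the virial theorem gives K = −E_n.
E_n = −E_R·Z²/n², so K = E_R·Z²/n² = 13.6 × 4²/5² = 8.70 eV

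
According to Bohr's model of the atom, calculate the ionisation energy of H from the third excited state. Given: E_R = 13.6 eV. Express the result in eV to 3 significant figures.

0.850 eV

E_n = −E_R·Z²/n² = −13.6 × 1²/4² eV = -0.850 eV
Ionisation energy = −E_n = 0.850 eV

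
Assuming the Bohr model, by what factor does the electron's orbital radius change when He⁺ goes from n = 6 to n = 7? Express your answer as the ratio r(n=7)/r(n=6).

r ∝ Z^-1 · n^2; with Z fixed, r ∝ n^2.
r(n=7)/r(n=6) = (7/6)^2 = 49/36

49/36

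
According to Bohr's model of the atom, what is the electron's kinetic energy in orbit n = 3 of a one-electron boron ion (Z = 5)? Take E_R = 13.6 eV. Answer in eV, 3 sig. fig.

37.8 eV

For a Coulomb orbit the virial theorem gives K = −E_n.
E_n = −E_R·Z²/n², so K = E_R·Z²/n² = 13.6 × 5²/3² = 37.8 eV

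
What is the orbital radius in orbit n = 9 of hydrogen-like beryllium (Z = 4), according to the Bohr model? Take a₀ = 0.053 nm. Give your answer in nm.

r_n = n²a₀/Z = 9² × 0.053 / 4
    = 81 × 0.053 / 4 = 1.1 nm

1.1 nm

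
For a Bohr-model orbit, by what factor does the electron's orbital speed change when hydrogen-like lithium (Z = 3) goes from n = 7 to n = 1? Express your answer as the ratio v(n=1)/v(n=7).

v ∝ Z^1 · n^-1; with Z fixed, v ∝ n^-1.
v(n=1)/v(n=7) = (1/7)^-1 = 7

7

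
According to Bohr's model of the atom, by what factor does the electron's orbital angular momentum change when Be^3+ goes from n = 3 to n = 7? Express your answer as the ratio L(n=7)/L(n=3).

L = nℏ depends only on n, so L ∝ n.
L(n=7)/L(n=3) = (7/3)^1 = 7/3

7/3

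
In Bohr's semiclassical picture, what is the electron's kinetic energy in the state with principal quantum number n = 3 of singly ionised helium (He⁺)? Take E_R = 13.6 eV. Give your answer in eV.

6.04 eV

For a Coulomb orbit the virial theorem gives K = −E_n.
E_n = −E_R·Z²/n², so K = E_R·Z²/n² = 13.6 × 2²/3² = 6.04 eV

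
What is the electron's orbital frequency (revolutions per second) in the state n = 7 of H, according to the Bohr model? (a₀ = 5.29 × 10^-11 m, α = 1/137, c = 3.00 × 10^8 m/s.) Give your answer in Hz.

1.92 × 10^13 Hz

r = n²a₀/Z = 2.59 × 10^-9 m, v = Zαc/n = 3.13 × 10^5 m/s
f = v/(2πr) = 1.92 × 10^13 Hz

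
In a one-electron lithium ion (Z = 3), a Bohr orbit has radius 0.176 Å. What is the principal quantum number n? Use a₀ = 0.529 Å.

1

r_n = n²a₀/Z ⇒ n² = rZ/a₀ = 0.176 × 3 / 0.529 ≈ 1.00
n = 1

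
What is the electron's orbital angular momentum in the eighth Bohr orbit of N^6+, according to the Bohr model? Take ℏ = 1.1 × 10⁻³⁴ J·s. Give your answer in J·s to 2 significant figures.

8.8 × 10⁻³⁴ J·s

L_n = nℏ = 8 × 1.1 × 10⁻³⁴ = 8.8 × 10⁻³⁴ J·s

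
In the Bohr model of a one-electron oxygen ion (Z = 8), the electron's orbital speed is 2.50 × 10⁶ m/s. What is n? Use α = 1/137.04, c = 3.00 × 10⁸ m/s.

7

v_n = Zαc/n ⇒ n = Zαc/v = 8 × 0.00730 × 3.00 × 10⁸ / 2.50 × 10⁶ ≈ 7.01
n = 7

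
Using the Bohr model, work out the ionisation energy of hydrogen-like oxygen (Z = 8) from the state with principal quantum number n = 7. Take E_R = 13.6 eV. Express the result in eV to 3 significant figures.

E_n = −E_R·Z²/n² = −13.6 × 8²/7² eV = -17.8 eV
Ionisation energy = −E_n = 17.8 eV

17.8 eV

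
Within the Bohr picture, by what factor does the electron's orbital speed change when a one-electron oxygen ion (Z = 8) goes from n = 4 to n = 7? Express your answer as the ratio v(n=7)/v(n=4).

v ∝ Z^1 · n^-1; with Z fixed, v ∝ n^-1.
v(n=7)/v(n=4) = (7/4)^-1 = 4/7

4/7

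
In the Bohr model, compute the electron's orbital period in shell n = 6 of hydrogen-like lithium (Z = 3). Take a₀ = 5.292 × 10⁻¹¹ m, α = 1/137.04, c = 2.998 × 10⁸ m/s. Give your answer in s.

r = n²a₀/Z = 6²·5.292 × 10⁻¹¹/3 = 6.350 × 10⁻¹⁰ m
v = Zαc/n = 3·0.007297·2.998 × 10⁸/6 = 1.094 × 10⁶ m/s
T = 2πr/v = 3.648 × 10⁻¹⁵ s

3.648 × 10⁻¹⁵ s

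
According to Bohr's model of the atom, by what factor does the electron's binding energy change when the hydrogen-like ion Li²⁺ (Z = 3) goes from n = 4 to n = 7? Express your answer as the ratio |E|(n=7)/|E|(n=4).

16/49

|E| ∝ Z^2 · n^-2; with Z fixed, |E| ∝ n^-2.
|E|(n=7)/|E|(n=4) = (7/4)^-2 = 16/49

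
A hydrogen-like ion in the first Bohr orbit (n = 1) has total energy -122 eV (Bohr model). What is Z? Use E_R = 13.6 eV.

E_n = −E_R Z²/n² ⇒ Z² = −E_n n²/E_R = 122 × 1² / 13.6 ≈ 8.97
Z = 3

3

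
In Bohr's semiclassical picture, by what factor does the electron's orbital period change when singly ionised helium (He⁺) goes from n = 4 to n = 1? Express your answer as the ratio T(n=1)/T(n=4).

T ∝ Z^-2 · n^3; with Z fixed, T ∝ n^3.
T(n=1)/T(n=4) = (1/4)^3 = 1/64

1/64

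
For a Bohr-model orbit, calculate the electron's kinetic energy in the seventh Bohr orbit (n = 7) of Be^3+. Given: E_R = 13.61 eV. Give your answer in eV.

For a Coulomb orbit the virial theorem gives K = −E_n.
E_n = −E_R·Z²/n², so K = E_R·Z²/n² = 13.61 × 4²/7² = 4.444 eV

4.444 eV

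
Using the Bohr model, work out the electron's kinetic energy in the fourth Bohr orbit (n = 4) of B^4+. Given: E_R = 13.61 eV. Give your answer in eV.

For a Coulomb orbit the virial theorem gives K = −E_n.
E_n = −E_R·Z²/n², so K = E_R·Z²/n² = 13.61 × 5²/4² = 21.27 eV

21.27 eV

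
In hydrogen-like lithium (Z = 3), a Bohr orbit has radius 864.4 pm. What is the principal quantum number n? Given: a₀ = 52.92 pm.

r_n = n²a₀/Z ⇒ n² = rZ/a₀ = 864.4 × 3 / 52.92 ≈ 49.00
n = 7

7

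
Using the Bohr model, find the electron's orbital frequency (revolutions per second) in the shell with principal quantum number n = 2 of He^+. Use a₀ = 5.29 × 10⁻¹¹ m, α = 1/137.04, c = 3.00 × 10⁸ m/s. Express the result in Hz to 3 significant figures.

r = n²a₀/Z = 1.06 × 10⁻¹⁰ m, v = Zαc/n = 2.19 × 10⁶ m/s
f = v/(2πr) = 3.29 × 10¹⁵ Hz

3.29 × 10¹⁵ Hz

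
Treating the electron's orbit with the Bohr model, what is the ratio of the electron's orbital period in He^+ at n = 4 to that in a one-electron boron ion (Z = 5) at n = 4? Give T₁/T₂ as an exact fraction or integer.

T ∝ Z^-2 · n^3
T₁/T₂ = (2/5)^-2 · (4/4)^3 = 25/4

25/4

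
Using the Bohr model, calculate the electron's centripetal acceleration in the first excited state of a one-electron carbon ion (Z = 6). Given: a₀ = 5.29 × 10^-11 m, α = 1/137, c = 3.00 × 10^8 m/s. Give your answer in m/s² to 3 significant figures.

r = n²a₀/Z = 3.53 × 10^-11 m, v = Zαc/n = 6.57 × 10^6 m/s
a = v²/r = (6.57 × 10^6)² / 3.53 × 10^-11 = 1.22 × 10^24 m/s²

1.22 × 10^24 m/s²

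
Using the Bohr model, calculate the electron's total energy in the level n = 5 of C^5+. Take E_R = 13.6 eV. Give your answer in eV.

-19.6 eV

E_n = −E_R·Z²/n² = −13.6 × 6²/5² = -19.6 eV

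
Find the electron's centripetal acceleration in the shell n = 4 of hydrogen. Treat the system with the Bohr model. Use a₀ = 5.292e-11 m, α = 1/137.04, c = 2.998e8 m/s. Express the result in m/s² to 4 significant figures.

3.533e20 m/s²

r = n²a₀/Z = 8.467e-10 m, v = Zαc/n = 5.469e5 m/s
a = v²/r = (5.469e5)² / 8.467e-10 = 3.533e20 m/s²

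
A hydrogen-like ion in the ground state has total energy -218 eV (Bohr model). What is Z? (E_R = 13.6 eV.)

4

E_n = −E_R Z²/n² ⇒ Z² = −E_n n²/E_R = 218 × 1² / 13.6 ≈ 16.03
Z = 4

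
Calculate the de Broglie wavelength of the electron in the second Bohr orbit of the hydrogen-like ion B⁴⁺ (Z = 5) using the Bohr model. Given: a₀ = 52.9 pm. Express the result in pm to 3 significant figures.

The Bohr quantisation condition is nλ = 2πr_n.
r_n = n²a₀/Z = 42.3 pm
λ = 2πr_n/n = 2π·42.3/2 = 133 pm

133 pm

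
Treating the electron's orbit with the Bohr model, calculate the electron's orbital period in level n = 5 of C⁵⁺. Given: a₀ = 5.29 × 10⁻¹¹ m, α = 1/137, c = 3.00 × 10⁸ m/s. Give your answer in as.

527 as

r = n²a₀/Z = 5²·5.29 × 10⁻¹¹/6 = 2.20 × 10⁻¹⁰ m
v = Zαc/n = 6·0.00730·3.00 × 10⁸/5 = 2.63 × 10⁶ m/s
T = 2πr/v = 5.27 × 10⁻¹⁶ s = 527 as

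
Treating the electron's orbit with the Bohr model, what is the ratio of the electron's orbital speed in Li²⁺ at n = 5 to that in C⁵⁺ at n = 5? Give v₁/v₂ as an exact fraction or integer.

v ∝ Z^1 · n^-1
v₁/v₂ = (3/6)^1 · (5/5)^-1 = 1/2

1/2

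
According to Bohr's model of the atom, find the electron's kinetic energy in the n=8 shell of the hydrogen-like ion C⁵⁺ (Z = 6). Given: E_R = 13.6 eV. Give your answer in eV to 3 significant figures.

7.65 eV

For a Coulomb orbit the virial theorem gives K = −E_n.
E_n = −E_R·Z²/n², so K = E_R·Z²/n² = 13.6 × 6²/8² = 7.65 eV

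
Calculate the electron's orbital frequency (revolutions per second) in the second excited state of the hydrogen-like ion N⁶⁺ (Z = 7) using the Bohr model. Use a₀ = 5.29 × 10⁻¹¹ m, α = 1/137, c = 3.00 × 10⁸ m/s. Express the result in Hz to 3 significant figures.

1.20 × 10¹⁶ Hz

r = n²a₀/Z = 6.80 × 10⁻¹¹ m, v = Zαc/n = 5.11 × 10⁶ m/s
f = v/(2πr) = 1.20 × 10¹⁶ Hz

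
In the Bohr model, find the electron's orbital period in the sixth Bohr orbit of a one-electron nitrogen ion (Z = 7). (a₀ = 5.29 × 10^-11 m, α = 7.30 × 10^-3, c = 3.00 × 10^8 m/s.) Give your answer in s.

6.69 × 10^-16 s

r = n²a₀/Z = 6²·5.29 × 10^-11/7 = 2.72 × 10^-10 m
v = Zαc/n = 7·0.00730·3.00 × 10^8/6 = 2.56 × 10^6 m/s
T = 2πr/v = 6.69 × 10^-16 s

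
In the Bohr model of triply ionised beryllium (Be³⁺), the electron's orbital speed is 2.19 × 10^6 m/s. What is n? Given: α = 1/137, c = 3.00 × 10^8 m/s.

v_n = Zαc/n ⇒ n = Zαc/v = 4 × 0.00730 × 3.00 × 10^8 / 2.19 × 10^6 ≈ 4.00
n = 4

4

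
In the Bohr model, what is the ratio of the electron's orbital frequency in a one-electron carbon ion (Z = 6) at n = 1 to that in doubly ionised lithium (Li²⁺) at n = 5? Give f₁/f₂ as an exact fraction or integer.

f ∝ Z^2 · n^-3
f₁/f₂ = (6/3)^2 · (1/5)^-3 = 500

500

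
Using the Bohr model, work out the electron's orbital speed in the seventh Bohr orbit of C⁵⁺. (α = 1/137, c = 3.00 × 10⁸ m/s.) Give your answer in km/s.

1880 km/s

v_n = Zαc/n = 6 × 0.00730 × 3.00 × 10⁸ / 7
    = 1880 km/s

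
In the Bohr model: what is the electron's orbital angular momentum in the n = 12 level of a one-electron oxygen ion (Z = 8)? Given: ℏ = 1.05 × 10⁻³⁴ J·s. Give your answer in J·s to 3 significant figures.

1.26 × 10⁻³³ J·s

L_n = nℏ = 12 × 1.05 × 10⁻³⁴ = 1.26 × 10⁻³³ J·s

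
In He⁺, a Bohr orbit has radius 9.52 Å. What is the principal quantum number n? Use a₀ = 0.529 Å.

6

r_n = n²a₀/Z ⇒ n² = rZ/a₀ = 9.52 × 2 / 0.529 ≈ 35.99
n = 6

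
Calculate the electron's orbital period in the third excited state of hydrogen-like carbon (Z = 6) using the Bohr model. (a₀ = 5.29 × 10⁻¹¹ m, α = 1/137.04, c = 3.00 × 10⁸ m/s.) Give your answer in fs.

0.270 fs

r = n²a₀/Z = 4²·5.29 × 10⁻¹¹/6 = 1.41 × 10⁻¹⁰ m
v = Zαc/n = 6·0.00730·3.00 × 10⁸/4 = 3.28 × 10⁶ m/s
T = 2πr/v = 2.70 × 10⁻¹⁶ s = 0.270 fs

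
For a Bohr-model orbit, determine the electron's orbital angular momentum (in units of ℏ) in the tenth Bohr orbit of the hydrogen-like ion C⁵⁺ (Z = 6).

L_n = nℏ, so L/ℏ = n = 10.

10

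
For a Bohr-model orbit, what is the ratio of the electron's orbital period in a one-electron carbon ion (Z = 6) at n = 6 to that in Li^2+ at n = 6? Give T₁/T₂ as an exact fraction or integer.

T ∝ Z^-2 · n^3
T₁/T₂ = (6/3)^-2 · (6/6)^3 = 1/4

1/4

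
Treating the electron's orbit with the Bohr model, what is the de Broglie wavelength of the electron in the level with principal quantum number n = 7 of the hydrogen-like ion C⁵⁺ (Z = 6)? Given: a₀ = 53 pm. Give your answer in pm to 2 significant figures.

The Bohr quantisation condition is nλ = 2πr_n.
r_n = n²a₀/Z = 430 pm
λ = 2πr_n/n = 2π·430/7 = 390 pm

390 pm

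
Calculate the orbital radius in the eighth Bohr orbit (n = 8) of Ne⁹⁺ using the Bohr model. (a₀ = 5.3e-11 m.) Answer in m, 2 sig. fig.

3.4e-10 m

r_n = n²a₀/Z = 8² × 5.3e-11 / 10
    = 64 × 5.3e-11 / 10 = 3.4e-10 m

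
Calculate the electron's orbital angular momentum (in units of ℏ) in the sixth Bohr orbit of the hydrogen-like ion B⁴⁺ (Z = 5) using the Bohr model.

L_n = nℏ, so L/ℏ = n = 6.

6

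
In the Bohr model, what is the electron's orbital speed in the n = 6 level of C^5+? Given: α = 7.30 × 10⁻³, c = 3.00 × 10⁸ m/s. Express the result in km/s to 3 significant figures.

v_n = Zαc/n = 6 × 0.00730 × 3.00 × 10⁸ / 6
    = 2190 km/s

2190 km/s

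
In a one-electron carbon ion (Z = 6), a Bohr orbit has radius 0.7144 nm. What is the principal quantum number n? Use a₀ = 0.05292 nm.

9

r_n = n²a₀/Z ⇒ n² = rZ/a₀ = 0.7144 × 6 / 0.05292 ≈ 81.00
n = 9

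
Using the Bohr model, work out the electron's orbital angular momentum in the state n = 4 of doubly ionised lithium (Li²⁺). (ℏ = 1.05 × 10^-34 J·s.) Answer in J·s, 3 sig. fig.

L_n = nℏ = 4 × 1.05 × 10^-34 = 4.20 × 10^-34 J·s

4.20 × 10^-34 J·s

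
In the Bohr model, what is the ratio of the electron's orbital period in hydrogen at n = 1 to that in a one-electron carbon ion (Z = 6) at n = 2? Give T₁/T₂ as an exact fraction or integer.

9/2

T ∝ Z^-2 · n^3
T₁/T₂ = (1/6)^-2 · (1/2)^3 = 9/2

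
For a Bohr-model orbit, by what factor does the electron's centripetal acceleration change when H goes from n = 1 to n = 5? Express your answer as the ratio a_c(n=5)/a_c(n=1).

a_c ∝ Z^3 · n^-4; with Z fixed, a_c ∝ n^-4.
a_c(n=5)/a_c(n=1) = (5/1)^-4 = 1/625

1/625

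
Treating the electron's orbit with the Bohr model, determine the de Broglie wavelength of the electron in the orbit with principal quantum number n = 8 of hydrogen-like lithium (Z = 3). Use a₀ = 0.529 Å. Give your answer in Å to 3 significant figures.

The Bohr quantisation condition is nλ = 2πr_n.
r_n = n²a₀/Z = 11.3 Å
λ = 2πr_n/n = 2π·11.3/8 = 8.86 Å

8.86 Å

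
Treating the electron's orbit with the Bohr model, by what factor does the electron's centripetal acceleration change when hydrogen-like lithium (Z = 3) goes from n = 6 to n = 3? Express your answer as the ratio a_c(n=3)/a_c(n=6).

a_c ∝ Z^3 · n^-4; with Z fixed, a_c ∝ n^-4.
a_c(n=3)/a_c(n=6) = (3/6)^-4 = 16

16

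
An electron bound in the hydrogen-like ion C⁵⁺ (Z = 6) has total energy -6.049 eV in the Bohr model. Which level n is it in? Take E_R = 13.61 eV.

9

E_n = −E_R Z²/n² ⇒ n² = E_R Z²/(−E_n) = 13.61 × 6² / 6.049 ≈ 81.00
n = 9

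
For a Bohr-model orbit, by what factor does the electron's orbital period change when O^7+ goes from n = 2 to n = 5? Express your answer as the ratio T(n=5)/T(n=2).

125/8

T ∝ Z^-2 · n^3; with Z fixed, T ∝ n^3.
T(n=5)/T(n=2) = (5/2)^3 = 125/8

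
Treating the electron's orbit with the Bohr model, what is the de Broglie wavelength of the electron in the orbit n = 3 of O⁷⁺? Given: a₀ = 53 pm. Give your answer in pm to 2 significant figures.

120 pm

The Bohr quantisation condition is nλ = 2πr_n.
r_n = n²a₀/Z = 60 pm
λ = 2πr_n/n = 2π·60/3 = 120 pm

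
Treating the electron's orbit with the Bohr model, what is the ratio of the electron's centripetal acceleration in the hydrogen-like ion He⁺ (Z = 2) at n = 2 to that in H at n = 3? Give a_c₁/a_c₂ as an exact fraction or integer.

81/2

a_c ∝ Z^3 · n^-4
a_c₁/a_c₂ = (2/1)^3 · (2/3)^-4 = 81/2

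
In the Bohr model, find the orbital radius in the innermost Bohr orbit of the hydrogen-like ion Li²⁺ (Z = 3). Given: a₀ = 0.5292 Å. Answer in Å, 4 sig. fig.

0.1764 Å

r_n = n²a₀/Z = 1² × 0.5292 / 3
    = 1 × 0.5292 / 3 = 0.1764 Å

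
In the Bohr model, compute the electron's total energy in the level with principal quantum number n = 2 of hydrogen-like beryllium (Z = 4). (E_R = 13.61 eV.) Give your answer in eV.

-54.44 eV

E_n = −E_R·Z²/n² = −13.61 × 4²/2² = -54.44 eV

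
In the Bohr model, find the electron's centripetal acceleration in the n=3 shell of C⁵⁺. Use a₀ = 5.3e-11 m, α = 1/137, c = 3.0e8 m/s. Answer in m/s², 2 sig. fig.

2.4e23 m/s²

r = n²a₀/Z = 8.0e-11 m, v = Zαc/n = 4.4e6 m/s
a = v²/r = (4.4e6)² / 8.0e-11 = 2.4e23 m/s²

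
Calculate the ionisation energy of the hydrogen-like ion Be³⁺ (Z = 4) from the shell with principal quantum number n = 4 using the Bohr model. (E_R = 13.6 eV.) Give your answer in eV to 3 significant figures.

E_n = −E_R·Z²/n² = −13.6 × 4²/4² eV = -13.6 eV
Ionisation energy = −E_n = 13.6 eV

13.6 eV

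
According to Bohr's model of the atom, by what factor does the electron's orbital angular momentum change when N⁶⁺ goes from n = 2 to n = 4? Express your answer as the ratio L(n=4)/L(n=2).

L = nℏ depends only on n, so L ∝ n.
L(n=4)/L(n=2) = (4/2)^1 = 2

2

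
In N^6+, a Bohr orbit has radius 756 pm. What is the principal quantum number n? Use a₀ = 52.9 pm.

10

r_n = n²a₀/Z ⇒ n² = rZ/a₀ = 756 × 7 / 52.9 ≈ 100.04
n = 10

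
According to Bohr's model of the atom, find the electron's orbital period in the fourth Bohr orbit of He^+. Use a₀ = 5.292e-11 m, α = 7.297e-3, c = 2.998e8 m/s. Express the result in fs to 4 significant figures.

2.432 fs

r = n²a₀/Z = 4²·5.292e-11/2 = 4.234e-10 m
v = Zαc/n = 2·0.007297·2.998e8/4 = 1.094e6 m/s
T = 2πr/v = 2.432e-15 s = 2.432 fs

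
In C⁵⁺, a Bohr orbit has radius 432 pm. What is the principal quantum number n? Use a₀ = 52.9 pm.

r_n = n²a₀/Z ⇒ n² = rZ/a₀ = 432 × 6 / 52.9 ≈ 49.00
n = 7

7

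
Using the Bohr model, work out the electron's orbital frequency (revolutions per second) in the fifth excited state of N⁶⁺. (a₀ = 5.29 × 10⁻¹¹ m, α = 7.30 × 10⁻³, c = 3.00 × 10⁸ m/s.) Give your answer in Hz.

1.49 × 10¹⁵ Hz

r = n²a₀/Z = 2.72 × 10⁻¹⁰ m, v = Zαc/n = 2.56 × 10⁶ m/s
f = v/(2πr) = 1.49 × 10¹⁵ Hz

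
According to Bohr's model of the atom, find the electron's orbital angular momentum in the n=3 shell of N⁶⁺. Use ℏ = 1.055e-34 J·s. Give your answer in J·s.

L_n = nℏ = 3 × 1.055e-34 = 3.165e-34 J·s

3.165e-34 J·s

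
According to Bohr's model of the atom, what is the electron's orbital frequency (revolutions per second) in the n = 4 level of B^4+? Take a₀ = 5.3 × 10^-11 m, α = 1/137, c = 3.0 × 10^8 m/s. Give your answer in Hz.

r = n²a₀/Z = 1.7 × 10^-10 m, v = Zαc/n = 2.7 × 10^6 m/s
f = v/(2πr) = 2.6 × 10^15 Hz

2.6 × 10^15 Hz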